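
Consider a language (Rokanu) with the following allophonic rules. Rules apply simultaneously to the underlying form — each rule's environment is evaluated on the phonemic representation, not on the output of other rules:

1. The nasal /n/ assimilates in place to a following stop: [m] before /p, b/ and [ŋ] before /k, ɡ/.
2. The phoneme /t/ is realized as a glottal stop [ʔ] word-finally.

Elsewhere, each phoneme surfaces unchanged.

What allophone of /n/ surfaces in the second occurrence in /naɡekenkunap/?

[ŋ]

/n/ meets the environment for rule 1 (before a labial or velar stop) → [ŋ].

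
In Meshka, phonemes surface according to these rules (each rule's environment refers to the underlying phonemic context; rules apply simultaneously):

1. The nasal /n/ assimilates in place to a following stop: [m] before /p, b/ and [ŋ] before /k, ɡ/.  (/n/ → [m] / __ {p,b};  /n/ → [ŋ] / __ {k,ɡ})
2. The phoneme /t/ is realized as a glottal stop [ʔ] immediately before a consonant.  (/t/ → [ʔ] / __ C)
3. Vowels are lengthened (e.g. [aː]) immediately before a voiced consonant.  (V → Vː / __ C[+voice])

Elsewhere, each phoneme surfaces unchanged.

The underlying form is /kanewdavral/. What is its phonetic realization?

/k/ stays [k].
/a/ (between /k/ and /n/) occurs before a voiced consonant → [aː] by rule 3.
/n/ — between /a/ and /e/; rule 1 does not apply here → [n].
/e/ meets the environment for rule 3 (before a voiced consonant) → [eː].
/w/ (between /e/ and /d/) is unaffected → [w].
/d/ — not in any rule's target class → [d].
/a/ meets the environment for rule 3 (before a voiced consonant) → [aː].
/v/ (between /a/ and /r/): no rule targets it → [v].
/r/ (between /v/ and /a/): no rule targets it → [r].
/a/ — between /r/ and /l/, before a voiced consonant — surfaces as [aː] (rule 3).
/l/ (word-final) is unaffected → [l].

[kaːneːwdaːvraːl]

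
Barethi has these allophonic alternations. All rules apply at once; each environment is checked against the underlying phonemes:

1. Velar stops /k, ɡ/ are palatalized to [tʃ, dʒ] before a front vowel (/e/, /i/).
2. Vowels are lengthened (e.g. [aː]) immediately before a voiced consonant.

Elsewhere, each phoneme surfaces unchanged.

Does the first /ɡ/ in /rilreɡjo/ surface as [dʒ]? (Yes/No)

/ɡ/ (between /e/ and /j/): rule 1 targets it, but not before a front vowel → unchanged [ɡ].
The actual realization is [ɡ], not [dʒ].

No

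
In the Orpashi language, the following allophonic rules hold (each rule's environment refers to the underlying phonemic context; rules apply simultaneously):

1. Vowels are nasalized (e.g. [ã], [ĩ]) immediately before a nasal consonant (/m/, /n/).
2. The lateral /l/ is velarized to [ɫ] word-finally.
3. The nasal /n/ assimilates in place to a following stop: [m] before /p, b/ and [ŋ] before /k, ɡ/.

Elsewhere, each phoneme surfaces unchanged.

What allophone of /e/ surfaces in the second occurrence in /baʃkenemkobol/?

[ẽ]

Rule 1 applies to /e/ (between /n/ and /m/: before a nasal consonant) → [ẽ].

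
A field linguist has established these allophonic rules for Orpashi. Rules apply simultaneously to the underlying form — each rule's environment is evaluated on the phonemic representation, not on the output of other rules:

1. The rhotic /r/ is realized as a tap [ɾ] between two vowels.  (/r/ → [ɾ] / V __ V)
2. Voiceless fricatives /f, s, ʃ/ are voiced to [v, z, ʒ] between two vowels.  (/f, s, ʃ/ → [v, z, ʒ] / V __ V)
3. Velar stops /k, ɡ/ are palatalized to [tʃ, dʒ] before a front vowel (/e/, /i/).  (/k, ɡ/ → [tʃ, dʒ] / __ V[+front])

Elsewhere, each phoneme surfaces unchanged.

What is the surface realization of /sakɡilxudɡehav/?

[sakdʒilxuddʒehav]

/s/ — word-initial; rule 2 does not apply here → [s].
/a/ (between /s/ and /k/) is unaffected → [a].
/k/ — between /a/ and /ɡ/; rule 3 does not apply here → [k].
/ɡ/ meets the environment for rule 3 (before a front vowel) → [dʒ].
/i/ stays [i].
/l/ — not in any rule's target class → [l].
/x/ (between /l/ and /u/) is unaffected → [x].
/u/ (between /x/ and /d/): no rule targets it → [u].
/d/ — not in any rule's target class → [d].
/ɡ/ meets the environment for rule 3 (before a front vowel) → [dʒ].
/e/ stays [e].
/h/ (between /e/ and /a/): no rule targets it → [h].
/a/ — not in any rule's target class → [a].
/v/ stays [v].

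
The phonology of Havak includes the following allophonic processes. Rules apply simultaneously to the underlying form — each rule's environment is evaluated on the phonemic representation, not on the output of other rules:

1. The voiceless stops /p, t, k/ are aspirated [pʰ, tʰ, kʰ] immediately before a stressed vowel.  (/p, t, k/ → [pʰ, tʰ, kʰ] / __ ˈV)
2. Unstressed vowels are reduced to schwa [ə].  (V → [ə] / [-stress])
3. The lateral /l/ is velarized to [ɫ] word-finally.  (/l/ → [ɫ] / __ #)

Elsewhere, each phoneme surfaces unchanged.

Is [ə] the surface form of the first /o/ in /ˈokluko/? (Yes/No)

/o/ (word-initial) fails the environment for rule 2, so it stays [o].
The actual realization is [o], not [ə].

No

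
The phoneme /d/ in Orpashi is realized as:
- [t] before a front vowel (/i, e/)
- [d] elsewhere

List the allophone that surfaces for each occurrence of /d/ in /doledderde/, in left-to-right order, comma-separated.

Occurrence 1 (position 1): no conditioning environment matches → elsewhere allophone [d].
Occurrence 2 (position 5): no conditioning environment matches → elsewhere allophone [d].
Occurrence 3 (position 6): before a front vowel (/i, e/) → [t].
Occurrence 4 (position 9): before a front vowel (/i, e/) → [t].

[d], [d], [t], [t]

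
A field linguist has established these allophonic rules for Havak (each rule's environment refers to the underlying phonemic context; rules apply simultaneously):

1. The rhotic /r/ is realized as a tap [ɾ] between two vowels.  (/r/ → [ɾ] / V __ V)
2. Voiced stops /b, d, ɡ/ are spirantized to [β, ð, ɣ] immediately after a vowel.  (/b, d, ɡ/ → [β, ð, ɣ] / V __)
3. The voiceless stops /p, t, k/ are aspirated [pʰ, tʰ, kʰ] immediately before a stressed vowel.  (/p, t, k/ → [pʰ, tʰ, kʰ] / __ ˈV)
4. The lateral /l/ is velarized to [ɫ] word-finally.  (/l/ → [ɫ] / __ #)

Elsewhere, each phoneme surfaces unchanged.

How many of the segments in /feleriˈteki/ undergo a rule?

Segments that undergo a rule: /r/ → [ɾ] (rule 1); /t/ → [tʰ] (rule 3).
All other segments surface unchanged.

2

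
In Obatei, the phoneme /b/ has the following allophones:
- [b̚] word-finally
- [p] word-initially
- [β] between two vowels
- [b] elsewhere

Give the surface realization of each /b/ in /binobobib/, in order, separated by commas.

Occurrence 1 (position 1): word-initially → [p].
Occurrence 2 (position 5): between two vowels → [β].
Occurrence 3 (position 7): between two vowels → [β].
Occurrence 4 (position 9): word-finally → [b̚].

[p], [β], [β], [b̚]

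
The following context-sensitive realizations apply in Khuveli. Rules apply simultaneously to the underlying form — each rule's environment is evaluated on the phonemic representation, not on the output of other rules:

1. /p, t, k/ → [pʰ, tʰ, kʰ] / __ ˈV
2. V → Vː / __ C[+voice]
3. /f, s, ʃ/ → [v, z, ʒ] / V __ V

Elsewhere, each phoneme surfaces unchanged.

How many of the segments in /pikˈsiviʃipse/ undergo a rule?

2

Segments that undergo a rule: /i/ → [iː] (rule 2); /ʃ/ → [ʒ] (rule 3).
All other segments surface unchanged.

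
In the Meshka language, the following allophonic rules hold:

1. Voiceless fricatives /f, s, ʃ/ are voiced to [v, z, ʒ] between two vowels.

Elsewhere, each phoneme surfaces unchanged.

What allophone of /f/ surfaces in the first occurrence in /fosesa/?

/f/ (word-initial) fails the environment for rule 1, so it stays [f].

[f]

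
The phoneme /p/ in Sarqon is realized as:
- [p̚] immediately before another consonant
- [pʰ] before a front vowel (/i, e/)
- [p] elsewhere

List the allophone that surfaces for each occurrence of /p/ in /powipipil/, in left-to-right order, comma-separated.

Occurrence 1 (position 1): no conditioning environment matches → elsewhere allophone [p].
Occurrence 2 (position 5): before a front vowel (/i, e/) → [pʰ].
Occurrence 3 (position 7): before a front vowel (/i, e/) → [pʰ].

[p], [pʰ], [pʰ]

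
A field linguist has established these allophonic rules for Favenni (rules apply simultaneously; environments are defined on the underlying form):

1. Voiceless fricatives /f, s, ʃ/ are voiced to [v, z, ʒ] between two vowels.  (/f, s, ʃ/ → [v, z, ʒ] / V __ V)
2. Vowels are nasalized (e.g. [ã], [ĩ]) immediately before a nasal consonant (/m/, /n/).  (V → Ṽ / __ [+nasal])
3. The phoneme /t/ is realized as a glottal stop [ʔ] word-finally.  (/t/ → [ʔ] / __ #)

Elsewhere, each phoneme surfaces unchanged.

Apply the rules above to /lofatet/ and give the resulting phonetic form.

[lovateʔ]

/l/ (word-initial) is unaffected → [l].
/o/ (between /l/ and /f/) is in the target of rule 2 but the environment (before a nasal consonant) is not met → [o].
/f/ meets the environment for rule 1 (between two vowels) → [v].
/a/ (between /f/ and /t/) fails the environment for rule 2, so it stays [a].
/t/ (between /a/ and /e/): rule 3 targets it, but not word-finally → unchanged [t].
/e/ (between /t/ and /t/): rule 2 targets it, but not before a nasal consonant → unchanged [e].
Rule 3 applies to /t/ (word-final: word-finally) → [ʔ].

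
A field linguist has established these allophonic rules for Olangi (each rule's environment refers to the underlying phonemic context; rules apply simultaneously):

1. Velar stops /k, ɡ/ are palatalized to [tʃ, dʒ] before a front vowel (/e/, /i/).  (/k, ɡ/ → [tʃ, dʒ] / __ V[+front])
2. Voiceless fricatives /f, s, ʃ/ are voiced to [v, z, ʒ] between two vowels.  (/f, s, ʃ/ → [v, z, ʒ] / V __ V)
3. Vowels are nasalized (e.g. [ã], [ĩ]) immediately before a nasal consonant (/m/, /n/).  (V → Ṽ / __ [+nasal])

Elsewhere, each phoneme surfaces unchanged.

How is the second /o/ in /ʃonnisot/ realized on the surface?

/o/ (between /s/ and /t/): rule 3 targets it, but not before a nasal consonant → unchanged [o].

[o]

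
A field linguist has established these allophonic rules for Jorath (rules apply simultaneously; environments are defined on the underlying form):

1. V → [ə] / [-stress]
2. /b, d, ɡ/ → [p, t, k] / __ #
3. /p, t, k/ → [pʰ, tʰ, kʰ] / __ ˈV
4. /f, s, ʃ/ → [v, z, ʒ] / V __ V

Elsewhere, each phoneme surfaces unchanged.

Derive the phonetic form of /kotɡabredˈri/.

[kətɡəbrədˈri]

/k/ (word-initial) fails the environment for rule 3, so it stays [k].
/o/ meets the environment for rule 1 (in an unstressed syllable) → [ə].
/t/ (between /o/ and /ɡ/) fails the environment for rule 3, so it stays [t].
/ɡ/ (between /t/ and /a/) fails the environment for rule 2, so it stays [ɡ].
/a/ (between /ɡ/ and /b/) occurs in an unstressed syllable → [ə] by rule 1.
/b/ (between /a/ and /r/) fails the environment for rule 2, so it stays [b].
Rule 1 applies to /e/ (between /r/ and /d/: in an unstressed syllable) → [ə].
/d/ (between /e/ and /r/) is in the target of rule 2 but the environment (word-finally) is not met → [d].
/i/ (word-final) fails the environment for rule 1, so it stays [i].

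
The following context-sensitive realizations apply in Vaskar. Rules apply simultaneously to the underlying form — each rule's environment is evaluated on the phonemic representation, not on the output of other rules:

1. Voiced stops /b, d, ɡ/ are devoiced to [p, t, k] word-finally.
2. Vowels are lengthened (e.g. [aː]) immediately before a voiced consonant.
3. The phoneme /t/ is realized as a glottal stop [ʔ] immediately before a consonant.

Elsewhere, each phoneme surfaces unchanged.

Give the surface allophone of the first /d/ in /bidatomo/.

/d/ (between /i/ and /a/) fails the environment for rule 1, so it stays [d].

[d]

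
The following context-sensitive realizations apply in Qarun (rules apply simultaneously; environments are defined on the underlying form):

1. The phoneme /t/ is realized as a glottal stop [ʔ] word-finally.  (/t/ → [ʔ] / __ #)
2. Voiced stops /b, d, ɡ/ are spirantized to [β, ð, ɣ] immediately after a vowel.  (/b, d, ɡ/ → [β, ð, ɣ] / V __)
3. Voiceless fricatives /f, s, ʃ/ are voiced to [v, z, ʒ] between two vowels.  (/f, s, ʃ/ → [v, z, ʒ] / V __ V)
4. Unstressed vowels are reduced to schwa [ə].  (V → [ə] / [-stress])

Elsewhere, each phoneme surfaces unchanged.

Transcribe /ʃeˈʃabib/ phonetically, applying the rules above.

[ʃəˈʒaβəβ]

/ʃ/ (word-initial) fails the environment for rule 3, so it stays [ʃ].
/e/ (between /ʃ/ and /ʃ/) occurs in an unstressed syllable → [ə] by rule 4.
/ʃ/ — between /e/ and /a/, between two vowels — surfaces as [ʒ] (rule 3).
/a/ (between /ʃ/ and /b/) fails the environment for rule 4, so it stays [a].
/b/ meets the environment for rule 2 (immediately after a vowel) → [β].
/i/ — between /b/ and /b/, in an unstressed syllable — surfaces as [ə] (rule 4).
/b/ — word-final, immediately after a vowel — surfaces as [β] (rule 2).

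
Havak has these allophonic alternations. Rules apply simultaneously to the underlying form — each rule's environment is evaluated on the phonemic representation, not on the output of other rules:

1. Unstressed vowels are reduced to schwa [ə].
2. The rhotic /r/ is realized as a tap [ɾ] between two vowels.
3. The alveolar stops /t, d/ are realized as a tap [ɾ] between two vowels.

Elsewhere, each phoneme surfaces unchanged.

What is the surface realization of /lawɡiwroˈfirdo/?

[ləwɡəwrəˈfirdə]

/l/ (word-initial): no rule targets it → [l].
/a/ (between /l/ and /w/) occurs in an unstressed syllable → [ə] by rule 1.
/w/ (between /a/ and /ɡ/) is unaffected → [w].
/ɡ/ — not in any rule's target class → [ɡ].
/i/ (between /ɡ/ and /w/) occurs in an unstressed syllable → [ə] by rule 1.
/w/ stays [w].
/r/ (between /w/ and /o/): rule 2 targets it, but not between two vowels → unchanged [r].
Rule 1 applies to /o/ (between /r/ and /f/: in an unstressed syllable) → [ə].
/f/ (between /o/ and /i/) is unaffected → [f].
/i/ (between /f/ and /r/) fails the environment for rule 1, so it stays [i].
/r/ (between /i/ and /d/) fails the environment for rule 2, so it stays [r].
/d/ (between /r/ and /o/) is in the target of rule 3 but the environment (between two vowels) is not met → [d].
Rule 1 applies to /o/ (word-final: in an unstressed syllable) → [ə].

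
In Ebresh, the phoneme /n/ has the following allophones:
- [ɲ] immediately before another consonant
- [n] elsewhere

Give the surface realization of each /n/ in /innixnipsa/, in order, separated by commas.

[ɲ], [n], [n]

Occurrence 1 (position 2): immediately before another consonant → [ɲ].
Occurrence 2 (position 3): no conditioning environment matches → elsewhere allophone [n].
Occurrence 3 (position 6): no conditioning environment matches → elsewhere allophone [n].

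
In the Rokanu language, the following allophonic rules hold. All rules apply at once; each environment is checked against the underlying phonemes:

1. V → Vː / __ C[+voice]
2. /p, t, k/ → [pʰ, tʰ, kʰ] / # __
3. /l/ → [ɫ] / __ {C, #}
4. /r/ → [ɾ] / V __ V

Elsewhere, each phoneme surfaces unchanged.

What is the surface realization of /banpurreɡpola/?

/a/ (between /b/ and /n/) occurs before a voiced consonant → [aː] by rule 1.
/p/ — between /n/ and /u/; rule 2 does not apply here → [p].
/u/ (between /p/ and /r/) occurs before a voiced consonant → [uː] by rule 1.
/r/ (between /u/ and /r/): rule 4 targets it, but not between two vowels → unchanged [r].
/r/ — between /r/ and /e/; rule 4 does not apply here → [r].
/e/ (between /r/ and /ɡ/): before a voiced consonant, so rule 1 applies → [eː].
/p/ (between /ɡ/ and /o/) fails the environment for rule 2, so it stays [p].
Rule 1 applies to /o/ (between /p/ and /l/: before a voiced consonant) → [oː].
/l/ (between /o/ and /a/) fails the environment for rule 3, so it stays [l].
/a/ (word-final) is in the target of rule 1 but the environment (before a voiced consonant) is not met → [a].

[baːnpuːrreːɡpoːla]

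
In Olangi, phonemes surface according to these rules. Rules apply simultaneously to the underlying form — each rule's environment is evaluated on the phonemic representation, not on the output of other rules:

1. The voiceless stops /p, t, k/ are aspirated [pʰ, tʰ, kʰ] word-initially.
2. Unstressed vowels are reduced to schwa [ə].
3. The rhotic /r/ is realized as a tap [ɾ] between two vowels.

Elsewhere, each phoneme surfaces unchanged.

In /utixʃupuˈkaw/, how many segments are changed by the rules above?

Segments that undergo a rule: /u/ → [ə] (rule 2); /i/ → [ə] (rule 2); /u/ → [ə] (rule 2); /u/ → [ə] (rule 2).
All other segments surface unchanged.

4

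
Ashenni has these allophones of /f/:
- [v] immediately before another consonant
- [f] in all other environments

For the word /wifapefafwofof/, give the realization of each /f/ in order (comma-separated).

Occurrence 1 (position 3): no conditioning environment matches → elsewhere allophone [f].
Occurrence 2 (position 7): no conditioning environment matches → elsewhere allophone [f].
Occurrence 3 (position 9): immediately before another consonant → [v].
Occurrence 4 (position 12): no conditioning environment matches → elsewhere allophone [f].
Occurrence 5 (position 14): no conditioning environment matches → elsewhere allophone [f].

[f], [f], [v], [f], [f]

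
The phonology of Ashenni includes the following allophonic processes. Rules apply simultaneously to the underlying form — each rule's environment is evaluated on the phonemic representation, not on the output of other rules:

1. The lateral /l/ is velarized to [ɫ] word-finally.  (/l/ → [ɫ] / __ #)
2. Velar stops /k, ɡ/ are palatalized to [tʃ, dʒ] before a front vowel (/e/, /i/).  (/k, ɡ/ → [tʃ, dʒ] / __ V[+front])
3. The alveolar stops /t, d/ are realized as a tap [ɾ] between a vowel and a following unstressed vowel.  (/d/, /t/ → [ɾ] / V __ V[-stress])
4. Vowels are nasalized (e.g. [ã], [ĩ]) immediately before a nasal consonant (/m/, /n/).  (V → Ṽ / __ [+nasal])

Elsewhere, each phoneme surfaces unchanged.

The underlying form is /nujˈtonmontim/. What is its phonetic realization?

/n/ (word-initial) is unaffected → [n].
/u/ (between /n/ and /j/): rule 4 targets it, but not before a nasal consonant → unchanged [u].
/j/ (between /u/ and /t/) is unaffected → [j].
/t/ (between /j/ and /o/): rule 3 targets it, but not between a vowel and a following unstressed vowel → unchanged [t].
Rule 4 applies to /o/ (between /t/ and /n/: before a nasal consonant) → [õ].
/n/ (between /o/ and /m/): no rule targets it → [n].
/m/ stays [m].
Rule 4 applies to /o/ (between /m/ and /n/: before a nasal consonant) → [õ].
/n/ (between /o/ and /t/): no rule targets it → [n].
/t/ (between /n/ and /i/) is in the target of rule 3 but the environment (between a vowel and a following unstressed vowel) is not met → [t].
/i/ (between /t/ and /m/): before a nasal consonant, so rule 4 applies → [ĩ].
/m/ (word-final) is unaffected → [m].

[nujˈtõnmõntĩm]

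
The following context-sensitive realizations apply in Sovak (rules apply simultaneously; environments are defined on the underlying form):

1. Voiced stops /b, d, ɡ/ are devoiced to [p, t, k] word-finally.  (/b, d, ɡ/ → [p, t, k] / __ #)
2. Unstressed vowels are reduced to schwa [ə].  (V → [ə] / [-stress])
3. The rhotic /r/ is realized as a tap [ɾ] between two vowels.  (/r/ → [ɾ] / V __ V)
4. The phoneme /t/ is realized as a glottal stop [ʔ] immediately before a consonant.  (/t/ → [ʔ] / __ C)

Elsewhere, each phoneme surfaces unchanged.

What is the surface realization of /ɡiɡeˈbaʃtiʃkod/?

/ɡ/ (word-initial) is in the target of rule 1 but the environment (word-finally) is not met → [ɡ].
Rule 2 applies to /i/ (between /ɡ/ and /ɡ/: in an unstressed syllable) → [ə].
/ɡ/ (between /i/ and /e/): rule 1 targets it, but not word-finally → unchanged [ɡ].
/e/ meets the environment for rule 2 (in an unstressed syllable) → [ə].
/b/ (between /e/ and /a/) fails the environment for rule 1, so it stays [b].
/a/ (between /b/ and /ʃ/): rule 2 targets it, but not in an unstressed syllable → unchanged [a].
/ʃ/ — not in any rule's target class → [ʃ].
/t/ (between /ʃ/ and /i/) is in the target of rule 4 but the environment (immediately before a consonant) is not met → [t].
Rule 2 applies to /i/ (between /t/ and /ʃ/: in an unstressed syllable) → [ə].
/ʃ/ (between /i/ and /k/): no rule targets it → [ʃ].
/k/ stays [k].
Rule 2 applies to /o/ (between /k/ and /d/: in an unstressed syllable) → [ə].
Rule 1 applies to /d/ (word-final: word-finally) → [t].

[ɡəɡəˈbaʃtəʃkət]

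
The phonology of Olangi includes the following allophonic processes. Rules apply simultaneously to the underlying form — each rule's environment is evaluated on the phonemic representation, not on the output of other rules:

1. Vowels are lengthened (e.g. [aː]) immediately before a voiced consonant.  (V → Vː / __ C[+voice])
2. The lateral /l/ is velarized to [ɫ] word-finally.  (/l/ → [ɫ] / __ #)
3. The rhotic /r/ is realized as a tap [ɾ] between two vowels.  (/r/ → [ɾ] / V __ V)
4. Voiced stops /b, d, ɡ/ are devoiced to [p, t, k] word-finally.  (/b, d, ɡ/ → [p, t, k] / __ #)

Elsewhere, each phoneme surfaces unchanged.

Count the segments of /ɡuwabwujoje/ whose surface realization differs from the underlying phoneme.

Segments that undergo a rule: /u/ → [uː] (rule 1); /a/ → [aː] (rule 1); /u/ → [uː] (rule 1); /o/ → [oː] (rule 1).
All other segments surface unchanged.

4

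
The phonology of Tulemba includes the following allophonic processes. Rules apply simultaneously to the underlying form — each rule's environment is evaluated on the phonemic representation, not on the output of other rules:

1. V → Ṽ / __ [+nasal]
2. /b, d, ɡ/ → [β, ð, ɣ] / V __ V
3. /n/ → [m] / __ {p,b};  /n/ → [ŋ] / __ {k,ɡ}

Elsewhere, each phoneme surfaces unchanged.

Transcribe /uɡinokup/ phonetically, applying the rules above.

[uɣĩnokup]

/u/ (word-initial) is in the target of rule 1 but the environment (before a nasal consonant) is not met → [u].
/ɡ/ — between /u/ and /i/, between two vowels — surfaces as [ɣ] (rule 2).
/i/ — between /ɡ/ and /n/, before a nasal consonant — surfaces as [ĩ] (rule 1).
/n/ (between /i/ and /o/): rule 3 targets it, but not before a labial or velar stop → unchanged [n].
/o/ — between /n/ and /k/; rule 1 does not apply here → [o].
/k/ stays [k].
/u/ (between /k/ and /p/) is in the target of rule 1 but the environment (before a nasal consonant) is not met → [u].
/p/ stays [p].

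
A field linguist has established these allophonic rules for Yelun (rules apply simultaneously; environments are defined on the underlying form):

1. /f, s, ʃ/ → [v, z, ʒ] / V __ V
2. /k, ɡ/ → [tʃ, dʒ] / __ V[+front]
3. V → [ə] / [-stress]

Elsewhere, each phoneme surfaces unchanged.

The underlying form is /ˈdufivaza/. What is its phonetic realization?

[ˈduvəvəzə]

/d/ (word-initial): no rule targets it → [d].
/u/ (between /d/ and /f/) is in the target of rule 3 but the environment (in an unstressed syllable) is not met → [u].
/f/ (between /u/ and /i/) occurs between two vowels → [v] by rule 1.
/i/ meets the environment for rule 3 (in an unstressed syllable) → [ə].
/v/ stays [v].
/a/ (between /v/ and /z/) occurs in an unstressed syllable → [ə] by rule 3.
/z/ (between /a/ and /a/): no rule targets it → [z].
/a/ meets the environment for rule 3 (in an unstressed syllable) → [ə].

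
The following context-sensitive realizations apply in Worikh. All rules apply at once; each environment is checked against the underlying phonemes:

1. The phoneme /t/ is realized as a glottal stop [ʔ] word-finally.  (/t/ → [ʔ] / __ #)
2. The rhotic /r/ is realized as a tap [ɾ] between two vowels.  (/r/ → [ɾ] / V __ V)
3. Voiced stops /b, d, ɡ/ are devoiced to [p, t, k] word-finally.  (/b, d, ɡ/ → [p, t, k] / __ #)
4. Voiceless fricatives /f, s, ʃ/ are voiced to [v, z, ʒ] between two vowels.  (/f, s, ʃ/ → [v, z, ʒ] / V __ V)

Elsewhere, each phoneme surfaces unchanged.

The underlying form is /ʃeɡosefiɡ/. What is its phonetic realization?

[ʃeɡozevik]

/ʃ/ — word-initial; rule 4 does not apply here → [ʃ].
/e/ (between /ʃ/ and /ɡ/): no rule targets it → [e].
/ɡ/ — between /e/ and /o/; rule 3 does not apply here → [ɡ].
/o/ stays [o].
/s/ meets the environment for rule 4 (between two vowels) → [z].
/e/ stays [e].
Rule 4 applies to /f/ (between /e/ and /i/: between two vowels) → [v].
/i/ (between /f/ and /ɡ/) is unaffected → [i].
/ɡ/ (word-final) occurs word-finally → [k] by rule 3.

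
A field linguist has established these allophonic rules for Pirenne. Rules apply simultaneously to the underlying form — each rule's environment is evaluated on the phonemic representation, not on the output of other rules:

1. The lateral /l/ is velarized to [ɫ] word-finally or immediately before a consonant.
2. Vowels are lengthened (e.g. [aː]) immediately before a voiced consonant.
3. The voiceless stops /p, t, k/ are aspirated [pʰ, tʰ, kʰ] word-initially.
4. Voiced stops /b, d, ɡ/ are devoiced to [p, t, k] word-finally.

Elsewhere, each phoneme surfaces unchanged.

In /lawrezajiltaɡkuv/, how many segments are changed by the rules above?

7

Segments that undergo a rule: /a/ → [aː] (rule 2); /e/ → [eː] (rule 2); /a/ → [aː] (rule 2); /i/ → [iː] (rule 2); /l/ → [ɫ] (rule 1); /a/ → [aː] (rule 2); /u/ → [uː] (rule 2).
All other segments surface unchanged.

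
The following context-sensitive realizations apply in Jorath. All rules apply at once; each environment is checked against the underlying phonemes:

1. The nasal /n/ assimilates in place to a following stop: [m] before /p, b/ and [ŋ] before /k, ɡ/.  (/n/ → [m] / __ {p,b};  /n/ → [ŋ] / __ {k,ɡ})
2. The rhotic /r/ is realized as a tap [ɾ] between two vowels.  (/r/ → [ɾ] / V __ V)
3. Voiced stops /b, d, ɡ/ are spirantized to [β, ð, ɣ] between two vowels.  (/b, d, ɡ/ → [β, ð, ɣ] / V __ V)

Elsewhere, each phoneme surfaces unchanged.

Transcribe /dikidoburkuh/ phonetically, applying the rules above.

/d/ — word-initial; rule 3 does not apply here → [d].
/i/ — not in any rule's target class → [i].
/k/ stays [k].
/i/ (between /k/ and /d/) is unaffected → [i].
/d/ meets the environment for rule 3 (between two vowels) → [ð].
/o/ (between /d/ and /b/) is unaffected → [o].
/b/ (between /o/ and /u/) occurs between two vowels → [β] by rule 3.
/u/ stays [u].
/r/ (between /u/ and /k/) fails the environment for rule 2, so it stays [r].
/k/ (between /r/ and /u/): no rule targets it → [k].
/u/ (between /k/ and /h/) is unaffected → [u].
/h/ (word-final) is unaffected → [h].

[dikiðoβurkuh]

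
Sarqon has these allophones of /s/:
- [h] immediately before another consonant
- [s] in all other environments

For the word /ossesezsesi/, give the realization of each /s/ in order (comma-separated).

Occurrence 1 (position 2): immediately before another consonant → [h].
Occurrence 2 (position 3): no conditioning environment matches → elsewhere allophone [s].
Occurrence 3 (position 5): no conditioning environment matches → elsewhere allophone [s].
Occurrence 4 (position 8): no conditioning environment matches → elsewhere allophone [s].
Occurrence 5 (position 10): no conditioning environment matches → elsewhere allophone [s].

[h], [s], [s], [s], [s]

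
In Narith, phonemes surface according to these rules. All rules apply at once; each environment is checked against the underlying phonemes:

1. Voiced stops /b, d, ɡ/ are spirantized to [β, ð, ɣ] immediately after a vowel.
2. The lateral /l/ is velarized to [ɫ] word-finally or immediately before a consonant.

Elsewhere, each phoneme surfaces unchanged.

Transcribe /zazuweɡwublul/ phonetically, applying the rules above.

/z/ (word-initial) is unaffected → [z].
/a/ (between /z/ and /z/): no rule targets it → [a].
/z/ (between /a/ and /u/): no rule targets it → [z].
/u/ (between /z/ and /w/) is unaffected → [u].
/w/ (between /u/ and /e/) is unaffected → [w].
/e/ (between /w/ and /ɡ/) is unaffected → [e].
/ɡ/ (between /e/ and /w/): immediately after a vowel, so rule 1 applies → [ɣ].
/w/ — not in any rule's target class → [w].
/u/ — not in any rule's target class → [u].
Rule 1 applies to /b/ (between /u/ and /l/: immediately after a vowel) → [β].
/l/ (between /b/ and /u/) is in the target of rule 2 but the environment (word-finally or immediately before a consonant) is not met → [l].
/u/ — not in any rule's target class → [u].
/l/ (word-final) occurs word-finally or immediately before a consonant → [ɫ] by rule 2.

[zazuweɣwuβluɫ]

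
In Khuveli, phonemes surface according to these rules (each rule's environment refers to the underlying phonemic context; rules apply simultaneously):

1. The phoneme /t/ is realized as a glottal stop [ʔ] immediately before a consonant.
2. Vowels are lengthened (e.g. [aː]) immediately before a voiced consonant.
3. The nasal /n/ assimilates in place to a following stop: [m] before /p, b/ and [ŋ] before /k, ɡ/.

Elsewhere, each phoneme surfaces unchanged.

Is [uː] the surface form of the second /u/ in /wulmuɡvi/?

Yes

/u/ (between /m/ and /ɡ/) occurs before a voiced consonant → [uː] by rule 2.
The actual realization is [uː], which matches [uː].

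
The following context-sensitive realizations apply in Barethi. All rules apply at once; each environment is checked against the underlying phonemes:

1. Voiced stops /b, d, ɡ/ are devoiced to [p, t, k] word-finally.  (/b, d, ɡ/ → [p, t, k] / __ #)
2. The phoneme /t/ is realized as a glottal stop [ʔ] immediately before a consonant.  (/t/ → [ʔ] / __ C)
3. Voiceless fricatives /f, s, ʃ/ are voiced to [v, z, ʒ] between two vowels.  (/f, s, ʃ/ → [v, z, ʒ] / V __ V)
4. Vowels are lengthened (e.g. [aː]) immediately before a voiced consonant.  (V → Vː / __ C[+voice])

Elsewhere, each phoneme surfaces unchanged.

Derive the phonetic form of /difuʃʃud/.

[divuʃʃuːt]

/d/ (word-initial) is in the target of rule 1 but the environment (word-finally) is not met → [d].
/i/ (between /d/ and /f/) fails the environment for rule 4, so it stays [i].
/f/ — between /i/ and /u/, between two vowels — surfaces as [v] (rule 3).
/u/ — between /f/ and /ʃ/; rule 4 does not apply here → [u].
/ʃ/ — between /u/ and /ʃ/; rule 3 does not apply here → [ʃ].
/ʃ/ (between /ʃ/ and /u/): rule 3 targets it, but not between two vowels → unchanged [ʃ].
Rule 4 applies to /u/ (between /ʃ/ and /d/: before a voiced consonant) → [uː].
Rule 1 applies to /d/ (word-final: word-finally) → [t].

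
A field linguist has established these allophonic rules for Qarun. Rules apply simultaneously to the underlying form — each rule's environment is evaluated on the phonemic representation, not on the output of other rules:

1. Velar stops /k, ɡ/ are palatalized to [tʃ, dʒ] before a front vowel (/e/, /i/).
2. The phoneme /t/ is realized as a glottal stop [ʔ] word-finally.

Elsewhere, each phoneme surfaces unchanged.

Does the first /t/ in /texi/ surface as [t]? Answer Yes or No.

Yes

/t/ (word-initial): rule 2 targets it, but not word-finally → unchanged [t].
The actual realization is [t], which matches [t].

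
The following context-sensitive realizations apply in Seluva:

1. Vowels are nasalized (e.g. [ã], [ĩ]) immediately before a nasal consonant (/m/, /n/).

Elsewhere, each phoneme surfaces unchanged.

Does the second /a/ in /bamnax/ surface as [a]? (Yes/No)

/a/ — between /n/ and /x/; rule 1 does not apply here → [a].
The actual realization is [a], which matches [a].

Yes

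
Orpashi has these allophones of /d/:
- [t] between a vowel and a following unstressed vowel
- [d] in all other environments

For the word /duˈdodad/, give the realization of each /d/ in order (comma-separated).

[d], [d], [t], [d]

Occurrence 1 (position 1): no conditioning environment matches → elsewhere allophone [d].
Occurrence 2 (position 3): no conditioning environment matches → elsewhere allophone [d].
Occurrence 3 (position 5): between a vowel and a following unstressed vowel → [t].
Occurrence 4 (position 7): no conditioning environment matches → elsewhere allophone [d].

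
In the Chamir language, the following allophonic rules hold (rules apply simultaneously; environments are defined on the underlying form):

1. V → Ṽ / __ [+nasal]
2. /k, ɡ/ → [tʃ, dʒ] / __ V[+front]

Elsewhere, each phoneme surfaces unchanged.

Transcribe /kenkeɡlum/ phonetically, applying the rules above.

/k/ (word-initial): before a front vowel, so rule 2 applies → [tʃ].
/e/ (between /k/ and /n/): before a nasal consonant, so rule 1 applies → [ẽ].
/n/ (between /e/ and /k/) is unaffected → [n].
/k/ (between /n/ and /e/) occurs before a front vowel → [tʃ] by rule 2.
/e/ (between /k/ and /ɡ/) is in the target of rule 1 but the environment (before a nasal consonant) is not met → [e].
/ɡ/ (between /e/ and /l/) is in the target of rule 2 but the environment (before a front vowel) is not met → [ɡ].
/l/ stays [l].
/u/ (between /l/ and /m/): before a nasal consonant, so rule 1 applies → [ũ].
/m/ — not in any rule's target class → [m].

[tʃẽntʃeɡlũm]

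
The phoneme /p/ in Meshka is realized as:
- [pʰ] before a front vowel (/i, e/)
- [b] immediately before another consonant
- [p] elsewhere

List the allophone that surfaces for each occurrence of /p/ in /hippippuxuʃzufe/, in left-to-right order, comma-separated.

Occurrence 1 (position 3): immediately before another consonant → [b].
Occurrence 2 (position 4): before a front vowel (/i, e/) → [pʰ].
Occurrence 3 (position 6): immediately before another consonant → [b].
Occurrence 4 (position 7): no conditioning environment matches → elsewhere allophone [p].

[b], [pʰ], [b], [p]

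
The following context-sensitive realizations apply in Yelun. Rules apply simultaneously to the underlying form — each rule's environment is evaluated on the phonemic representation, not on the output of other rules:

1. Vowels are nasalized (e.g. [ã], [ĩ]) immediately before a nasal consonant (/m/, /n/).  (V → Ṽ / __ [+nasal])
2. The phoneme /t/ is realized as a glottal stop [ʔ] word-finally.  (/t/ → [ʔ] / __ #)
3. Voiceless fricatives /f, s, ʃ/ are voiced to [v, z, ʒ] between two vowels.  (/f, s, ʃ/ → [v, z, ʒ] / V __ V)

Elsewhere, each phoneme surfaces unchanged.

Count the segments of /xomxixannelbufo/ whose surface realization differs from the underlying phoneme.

3

Segments that undergo a rule: /o/ → [õ] (rule 1); /a/ → [ã] (rule 1); /f/ → [v] (rule 3).
All other segments surface unchanged.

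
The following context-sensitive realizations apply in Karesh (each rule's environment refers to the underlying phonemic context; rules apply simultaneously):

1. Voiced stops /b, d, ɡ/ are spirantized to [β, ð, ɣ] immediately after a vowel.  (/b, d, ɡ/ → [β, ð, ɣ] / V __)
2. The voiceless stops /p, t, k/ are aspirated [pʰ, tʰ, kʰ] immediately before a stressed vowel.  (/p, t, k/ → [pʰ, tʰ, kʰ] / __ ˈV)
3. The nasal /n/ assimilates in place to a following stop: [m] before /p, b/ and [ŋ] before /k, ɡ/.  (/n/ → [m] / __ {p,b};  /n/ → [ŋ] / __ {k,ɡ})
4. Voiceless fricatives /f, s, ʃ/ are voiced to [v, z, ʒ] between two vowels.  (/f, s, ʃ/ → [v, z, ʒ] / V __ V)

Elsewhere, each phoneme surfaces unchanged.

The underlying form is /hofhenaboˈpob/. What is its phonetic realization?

/h/ (word-initial): no rule targets it → [h].
/o/ — not in any rule's target class → [o].
/f/ — between /o/ and /h/; rule 4 does not apply here → [f].
/h/ (between /f/ and /e/): no rule targets it → [h].
/e/ — not in any rule's target class → [e].
/n/ (between /e/ and /a/) fails the environment for rule 3, so it stays [n].
/a/ (between /n/ and /b/) is unaffected → [a].
/b/ (between /a/ and /o/) occurs immediately after a vowel → [β] by rule 1.
/o/ (between /b/ and /p/) is unaffected → [o].
/p/ meets the environment for rule 2 (immediately before a stressed vowel) → [pʰ].
/o/ — not in any rule's target class → [o].
/b/ (word-final): immediately after a vowel, so rule 1 applies → [β].

[hofhenaβoˈpʰoβ]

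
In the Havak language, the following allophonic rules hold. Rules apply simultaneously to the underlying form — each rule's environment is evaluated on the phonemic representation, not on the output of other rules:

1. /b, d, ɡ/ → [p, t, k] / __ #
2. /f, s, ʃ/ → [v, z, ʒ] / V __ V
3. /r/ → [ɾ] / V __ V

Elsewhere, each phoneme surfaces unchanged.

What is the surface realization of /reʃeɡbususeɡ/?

[reʒeɡbuzuzek]

/r/ — word-initial; rule 3 does not apply here → [r].
/ʃ/ — between /e/ and /e/, between two vowels — surfaces as [ʒ] (rule 2).
/ɡ/ (between /e/ and /b/) is in the target of rule 1 but the environment (word-finally) is not met → [ɡ].
/b/ — between /ɡ/ and /u/; rule 1 does not apply here → [b].
/s/ (between /u/ and /u/): between two vowels, so rule 2 applies → [z].
Rule 2 applies to /s/ (between /u/ and /e/: between two vowels) → [z].
/ɡ/ meets the environment for rule 1 (word-finally) → [k].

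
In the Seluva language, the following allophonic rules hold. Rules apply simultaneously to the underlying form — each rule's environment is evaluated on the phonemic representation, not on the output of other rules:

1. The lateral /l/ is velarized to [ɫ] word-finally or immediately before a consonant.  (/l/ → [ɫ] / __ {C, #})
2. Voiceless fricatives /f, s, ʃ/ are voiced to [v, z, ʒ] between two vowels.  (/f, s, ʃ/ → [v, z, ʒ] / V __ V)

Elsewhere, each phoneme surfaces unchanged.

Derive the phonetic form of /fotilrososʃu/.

[fotiɫrozosʃu]

/f/ (word-initial) is in the target of rule 2 but the environment (between two vowels) is not met → [f].
/o/ (between /f/ and /t/): no rule targets it → [o].
/t/ — not in any rule's target class → [t].
/i/ stays [i].
/l/ — between /i/ and /r/, word-finally or immediately before a consonant — surfaces as [ɫ] (rule 1).
/r/ stays [r].
/o/ (between /r/ and /s/) is unaffected → [o].
/s/ meets the environment for rule 2 (between two vowels) → [z].
/o/ (between /s/ and /s/) is unaffected → [o].
/s/ (between /o/ and /ʃ/) is in the target of rule 2 but the environment (between two vowels) is not met → [s].
/ʃ/ — between /s/ and /u/; rule 2 does not apply here → [ʃ].
/u/ (word-final): no rule targets it → [u].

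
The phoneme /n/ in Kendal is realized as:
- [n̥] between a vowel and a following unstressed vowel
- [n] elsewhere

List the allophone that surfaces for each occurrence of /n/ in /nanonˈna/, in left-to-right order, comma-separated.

[n], [n̥], [n], [n]

Occurrence 1 (position 1): no conditioning environment matches → elsewhere allophone [n].
Occurrence 2 (position 3): between a vowel and a following unstressed vowel → [n̥].
Occurrence 3 (position 5): no conditioning environment matches → elsewhere allophone [n].
Occurrence 4 (position 6): no conditioning environment matches → elsewhere allophone [n].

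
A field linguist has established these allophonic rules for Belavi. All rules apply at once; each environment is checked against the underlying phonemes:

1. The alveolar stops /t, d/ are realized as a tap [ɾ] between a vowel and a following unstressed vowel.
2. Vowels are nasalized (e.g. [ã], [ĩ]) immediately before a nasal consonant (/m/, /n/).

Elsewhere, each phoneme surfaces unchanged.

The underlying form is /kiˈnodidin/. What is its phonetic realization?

/k/ (word-initial) is unaffected → [k].
/i/ meets the environment for rule 2 (before a nasal consonant) → [ĩ].
/n/ — not in any rule's target class → [n].
/o/ (between /n/ and /d/): rule 2 targets it, but not before a nasal consonant → unchanged [o].
/d/ (between /o/ and /i/): between a vowel and a following unstressed vowel, so rule 1 applies → [ɾ].
/i/ — between /d/ and /d/; rule 2 does not apply here → [i].
Rule 1 applies to /d/ (between /i/ and /i/: between a vowel and a following unstressed vowel) → [ɾ].
/i/ (between /d/ and /n/) occurs before a nasal consonant → [ĩ] by rule 2.
/n/ stays [n].

[kĩˈnoɾiɾĩn]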